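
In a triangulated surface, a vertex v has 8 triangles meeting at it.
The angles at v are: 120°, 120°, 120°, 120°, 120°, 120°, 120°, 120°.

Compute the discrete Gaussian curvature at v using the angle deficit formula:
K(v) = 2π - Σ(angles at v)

Sum of angles = 960°. K = 360° - 960° = -600°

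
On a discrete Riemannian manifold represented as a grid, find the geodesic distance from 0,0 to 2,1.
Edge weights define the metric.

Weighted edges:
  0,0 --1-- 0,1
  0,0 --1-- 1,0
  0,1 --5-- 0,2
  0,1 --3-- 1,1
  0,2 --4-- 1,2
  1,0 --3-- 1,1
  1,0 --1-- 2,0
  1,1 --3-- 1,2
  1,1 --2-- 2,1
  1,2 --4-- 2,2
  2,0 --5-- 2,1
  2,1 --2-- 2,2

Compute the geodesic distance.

Shortest path: 0,0 → 0,1 → 1,1 → 2,1, total weight = 6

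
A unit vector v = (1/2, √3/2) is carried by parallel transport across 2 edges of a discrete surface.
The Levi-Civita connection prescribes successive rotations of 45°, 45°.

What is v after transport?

Total rotation: 45° + 45° = 90°. Final vector: (-0.8660, 0.5000)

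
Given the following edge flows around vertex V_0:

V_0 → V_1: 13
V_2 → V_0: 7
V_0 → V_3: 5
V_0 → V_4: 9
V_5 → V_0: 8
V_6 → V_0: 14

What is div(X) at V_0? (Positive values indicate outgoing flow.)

Divergence = sum of outgoing flows = 13 + (-7) + 5 + 9 + (-8) + (-14) = -2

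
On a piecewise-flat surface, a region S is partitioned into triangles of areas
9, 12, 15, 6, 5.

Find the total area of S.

9 + 12 + 15 + 6 + 5 = 47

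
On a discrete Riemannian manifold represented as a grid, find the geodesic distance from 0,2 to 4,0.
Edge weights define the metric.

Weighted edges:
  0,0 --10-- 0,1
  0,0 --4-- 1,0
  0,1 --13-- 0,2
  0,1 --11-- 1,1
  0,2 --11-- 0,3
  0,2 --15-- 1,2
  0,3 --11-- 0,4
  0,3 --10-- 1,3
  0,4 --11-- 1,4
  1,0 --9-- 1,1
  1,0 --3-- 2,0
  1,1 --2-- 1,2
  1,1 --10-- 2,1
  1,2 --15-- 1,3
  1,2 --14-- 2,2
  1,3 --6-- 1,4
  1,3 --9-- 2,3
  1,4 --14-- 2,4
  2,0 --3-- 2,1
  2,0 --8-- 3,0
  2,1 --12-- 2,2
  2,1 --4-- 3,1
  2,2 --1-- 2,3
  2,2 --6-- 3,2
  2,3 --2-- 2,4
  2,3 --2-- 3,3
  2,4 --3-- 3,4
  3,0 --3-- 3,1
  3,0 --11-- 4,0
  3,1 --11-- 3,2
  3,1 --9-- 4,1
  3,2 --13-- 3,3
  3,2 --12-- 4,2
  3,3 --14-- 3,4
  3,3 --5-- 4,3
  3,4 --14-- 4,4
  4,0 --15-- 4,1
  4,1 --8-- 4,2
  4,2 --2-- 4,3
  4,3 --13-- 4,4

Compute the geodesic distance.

Shortest path: 0,2 → 1,2 → 1,1 → 2,1 → 3,1 → 3,0 → 4,0, total weight = 45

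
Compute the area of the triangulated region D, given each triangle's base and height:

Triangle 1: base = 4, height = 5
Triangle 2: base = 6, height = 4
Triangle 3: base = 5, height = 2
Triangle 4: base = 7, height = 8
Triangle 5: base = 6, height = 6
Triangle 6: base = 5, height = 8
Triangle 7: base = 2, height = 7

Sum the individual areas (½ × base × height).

(1/2)×4×5 + (1/2)×6×4 + (1/2)×5×2 + (1/2)×7×8 + (1/2)×6×6 + (1/2)×5×8 + (1/2)×2×7 = 100.0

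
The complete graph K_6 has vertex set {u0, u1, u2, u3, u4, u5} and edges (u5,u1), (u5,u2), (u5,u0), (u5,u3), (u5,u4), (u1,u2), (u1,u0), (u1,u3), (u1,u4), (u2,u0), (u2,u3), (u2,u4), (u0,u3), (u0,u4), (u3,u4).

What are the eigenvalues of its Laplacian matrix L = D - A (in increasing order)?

For the complete graph K_n, L = nI − J (J = all-ones matrix). J has eigenvalues n (once, eigenvector 𝟙) and 0 (multiplicity n−1), so L has eigenvalues 0 (once) and n (multiplicity n−1). Here n = 6: eigenvalue 0 once and 6 with multiplicity 5.
Laplacian eigenvalues (increasing order): [0.0, 6.0, 6.0, 6.0, 6.0, 6.0]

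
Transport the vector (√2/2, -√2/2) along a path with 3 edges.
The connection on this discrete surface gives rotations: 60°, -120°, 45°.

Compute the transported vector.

Total rotation: 60° + (-120°) + 45° = -15°. Final vector: (0.5000, -0.8660)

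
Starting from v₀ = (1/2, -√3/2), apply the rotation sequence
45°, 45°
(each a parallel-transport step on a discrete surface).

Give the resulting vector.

Total rotation: 45° + 45° = 90°. Final vector: (0.8660, 0.5000)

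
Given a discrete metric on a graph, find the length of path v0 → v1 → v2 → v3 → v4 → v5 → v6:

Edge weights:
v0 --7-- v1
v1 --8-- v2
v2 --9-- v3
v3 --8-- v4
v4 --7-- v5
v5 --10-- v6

Arc length = 7 + 8 + 9 + 8 + 7 + 10 = 49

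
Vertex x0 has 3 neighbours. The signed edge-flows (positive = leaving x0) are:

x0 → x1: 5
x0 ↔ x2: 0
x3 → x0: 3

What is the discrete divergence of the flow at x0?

Divergence = sum of outgoing flows = 5 + 0 + (-3) = 2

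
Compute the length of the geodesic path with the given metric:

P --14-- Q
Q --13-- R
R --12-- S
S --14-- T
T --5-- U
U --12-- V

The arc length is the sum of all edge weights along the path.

Arc length = 14 + 13 + 12 + 14 + 5 + 12 = 70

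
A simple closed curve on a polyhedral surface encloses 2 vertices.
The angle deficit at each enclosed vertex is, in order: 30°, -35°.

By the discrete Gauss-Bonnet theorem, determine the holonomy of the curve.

Holonomy = total enclosed curvature = 30° + (-35°) = -5°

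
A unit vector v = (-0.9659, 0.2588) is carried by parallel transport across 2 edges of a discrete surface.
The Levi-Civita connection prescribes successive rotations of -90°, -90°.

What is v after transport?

Total rotation: (-90°) + (-90°) = -180° ≡ 180° (mod 360°). Final vector: (0.9659, -0.2588)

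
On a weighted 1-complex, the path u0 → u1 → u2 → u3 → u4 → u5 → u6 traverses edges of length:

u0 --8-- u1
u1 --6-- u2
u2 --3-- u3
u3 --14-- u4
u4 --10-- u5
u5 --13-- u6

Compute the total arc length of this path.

Arc length = 8 + 6 + 3 + 14 + 10 + 13 = 54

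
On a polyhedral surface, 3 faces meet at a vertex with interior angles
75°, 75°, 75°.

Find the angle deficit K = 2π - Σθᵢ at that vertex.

Sum of angles = 225°. K = 360° - 225° = 135° = 3π/4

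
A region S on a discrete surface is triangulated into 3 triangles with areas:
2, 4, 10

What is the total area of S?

2 + 4 + 10 = 16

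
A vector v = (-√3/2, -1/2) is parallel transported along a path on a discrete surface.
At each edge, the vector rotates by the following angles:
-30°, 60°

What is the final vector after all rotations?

Total rotation: (-30°) + 60° = 30°. Final vector: (-0.5000, -0.8660)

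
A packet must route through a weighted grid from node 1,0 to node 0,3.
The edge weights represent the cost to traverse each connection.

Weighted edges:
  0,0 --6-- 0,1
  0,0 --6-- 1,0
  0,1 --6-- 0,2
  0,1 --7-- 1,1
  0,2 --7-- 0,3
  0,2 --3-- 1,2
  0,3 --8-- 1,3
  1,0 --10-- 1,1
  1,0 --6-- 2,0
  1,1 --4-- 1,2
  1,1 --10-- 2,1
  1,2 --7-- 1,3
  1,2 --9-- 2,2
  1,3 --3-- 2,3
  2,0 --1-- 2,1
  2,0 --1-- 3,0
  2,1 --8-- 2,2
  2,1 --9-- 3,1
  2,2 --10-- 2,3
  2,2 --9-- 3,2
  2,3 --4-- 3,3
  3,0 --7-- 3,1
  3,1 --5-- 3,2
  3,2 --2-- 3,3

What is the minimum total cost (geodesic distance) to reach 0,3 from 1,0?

Shortest path: 1,0 → 1,1 → 1,2 → 0,2 → 0,3, total weight = 24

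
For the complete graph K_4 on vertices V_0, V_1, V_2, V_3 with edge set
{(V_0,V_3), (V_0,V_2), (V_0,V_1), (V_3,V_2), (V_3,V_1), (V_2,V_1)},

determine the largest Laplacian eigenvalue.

For the complete graph K_n, L = nI − J (J = all-ones matrix). J has eigenvalues n (once, eigenvector 𝟙) and 0 (multiplicity n−1), so L has eigenvalues 0 (once) and n (multiplicity n−1). Here n = 4: eigenvalue 0 once and 4 with multiplicity 3.
Laplacian eigenvalues: [0.0, 4.0, 4.0, 4.0]. Largest eigenvalue (spectral radius) = 4.0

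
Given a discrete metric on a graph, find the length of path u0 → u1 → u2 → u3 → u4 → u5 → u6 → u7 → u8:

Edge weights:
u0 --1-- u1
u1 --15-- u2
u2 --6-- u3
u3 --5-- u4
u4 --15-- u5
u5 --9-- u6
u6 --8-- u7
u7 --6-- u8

Arc length = 1 + 15 + 6 + 5 + 15 + 9 + 8 + 6 = 65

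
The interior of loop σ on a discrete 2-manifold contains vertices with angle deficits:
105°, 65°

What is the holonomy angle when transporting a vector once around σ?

Holonomy = total enclosed curvature = 105° + 65° = 170°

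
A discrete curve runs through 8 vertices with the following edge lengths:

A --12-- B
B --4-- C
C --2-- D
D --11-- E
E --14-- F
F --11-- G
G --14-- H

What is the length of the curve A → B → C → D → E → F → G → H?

Arc length = 12 + 4 + 2 + 11 + 14 + 11 + 14 = 68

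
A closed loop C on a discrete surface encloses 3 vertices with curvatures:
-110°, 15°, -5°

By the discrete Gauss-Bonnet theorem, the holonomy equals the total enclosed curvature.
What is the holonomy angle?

Holonomy = total enclosed curvature = (-110°) + 15° + (-5°) = -100°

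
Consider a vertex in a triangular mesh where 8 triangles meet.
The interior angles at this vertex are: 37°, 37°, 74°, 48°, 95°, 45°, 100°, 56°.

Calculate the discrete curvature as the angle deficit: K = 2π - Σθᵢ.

Sum of angles = 492°. K = 360° - 492° = -132° = -11π/15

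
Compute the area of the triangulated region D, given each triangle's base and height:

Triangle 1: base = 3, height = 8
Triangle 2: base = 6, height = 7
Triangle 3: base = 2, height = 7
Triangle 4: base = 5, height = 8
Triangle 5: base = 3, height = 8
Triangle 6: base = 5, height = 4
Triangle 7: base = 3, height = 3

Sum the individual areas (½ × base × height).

(1/2)×3×8 + (1/2)×6×7 + (1/2)×2×7 + (1/2)×5×8 + (1/2)×3×8 + (1/2)×5×4 + (1/2)×3×3 = 86.5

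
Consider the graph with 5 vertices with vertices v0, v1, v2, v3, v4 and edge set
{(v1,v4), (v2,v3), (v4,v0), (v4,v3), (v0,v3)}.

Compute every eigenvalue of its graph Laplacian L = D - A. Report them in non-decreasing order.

Degrees: deg(v0) = 2, deg(v1) = 1, deg(v2) = 1, deg(v3) = 3, deg(v4) = 3.
L = D − A with rows/columns ordered (v0, v1, v2, v3, v4):
  [ 2,  0,  0, -1, -1]
  [ 0,  1,  0,  0, -1]
  [ 0,  0,  1, -1,  0]
  [-1,  0, -1,  3, -1]
  [-1, -1,  0, -1,  3]
Characteristic polynomial: det(λI − L) = λ(λ² − 5λ + 3)(λ² − 5λ + 5).
Roots: λ = 0; (λ² − 5λ + 3) = 0 ⇒ λ = (5 ± √13)/2 ≈ 0.6972, 4.3028; (λ² − 5λ + 5) = 0 ⇒ λ = (5 ± √5)/2 ≈ 1.382, 3.618.
(Check: the roots sum (with multiplicity) to 10, matching trace L = Σdeg = 2·5 = 10.)
Laplacian eigenvalues (increasing order): [0.0, 0.6972, 1.382, 3.618, 4.3028]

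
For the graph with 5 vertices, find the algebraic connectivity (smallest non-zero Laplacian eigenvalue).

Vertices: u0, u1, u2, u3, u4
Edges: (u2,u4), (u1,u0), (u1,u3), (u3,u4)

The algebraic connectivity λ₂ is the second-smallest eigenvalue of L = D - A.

Degrees: deg(u0) = 1, deg(u1) = 2, deg(u2) = 1, deg(u3) = 2, deg(u4) = 2.
L = D − A with rows/columns ordered (u0, u1, u2, u3, u4):
  [ 1, -1,  0,  0,  0]
  [-1,  2,  0, -1,  0]
  [ 0,  0,  1,  0, -1]
  [ 0, -1,  0,  2, -1]
  [ 0,  0, -1, -1,  2]
Characteristic polynomial: det(λI − L) = λ(λ² − 3λ + 1)(λ² − 5λ + 5).
Roots: λ = 0; (λ² − 3λ + 1) = 0 ⇒ λ = (3 ± √5)/2 ≈ 0.382, 2.618; (λ² − 5λ + 5) = 0 ⇒ λ = (5 ± √5)/2 ≈ 1.382, 3.618.
(Check: the roots sum (with multiplicity) to 8, matching trace L = Σdeg = 2·4 = 8.)
Laplacian eigenvalues: [0.0, 0.382, 1.382, 2.618, 3.618]. Algebraic connectivity (smallest non-zero eigenvalue) = 0.382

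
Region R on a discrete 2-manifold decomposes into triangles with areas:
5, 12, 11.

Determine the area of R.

5 + 12 + 11 = 28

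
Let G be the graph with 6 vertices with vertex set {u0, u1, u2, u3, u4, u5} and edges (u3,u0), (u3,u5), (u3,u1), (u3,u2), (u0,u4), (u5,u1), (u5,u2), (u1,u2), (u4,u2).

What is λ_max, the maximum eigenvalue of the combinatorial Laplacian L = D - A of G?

Degrees: deg(u0) = 2, deg(u1) = 3, deg(u2) = 4, deg(u3) = 4, deg(u4) = 2, deg(u5) = 3.
L = D − A with rows/columns ordered (u0, u1, u2, u3, u4, u5):
  [ 2,  0,  0, -1, -1,  0]
  [ 0,  3, -1, -1,  0, -1]
  [ 0, -1,  4, -1, -1, -1]
  [-1, -1, -1,  4,  0, -1]
  [-1,  0, -1,  0,  2,  0]
  [ 0, -1, -1, -1,  0,  3]
Characteristic polynomial: det(λI − L) = λ(λ² − 6λ + 6)(λ² − 8λ + 14)(λ − 4).
Roots: λ = 0; (λ² − 6λ + 6) = 0 ⇒ λ = 3 ± √3 ≈ 1.2679, 4.7321; (λ² − 8λ + 14) = 0 ⇒ λ = 4 ± √2 ≈ 2.5858, 5.4142; (λ − 4) = 0 ⇒ λ = 4.
(Check: the roots sum (with multiplicity) to 18, matching trace L = Σdeg = 2·9 = 18.)
Laplacian eigenvalues: [0.0, 1.2679, 2.5858, 4.0, 4.7321, 5.4142]. Largest eigenvalue (spectral radius) = 5.4142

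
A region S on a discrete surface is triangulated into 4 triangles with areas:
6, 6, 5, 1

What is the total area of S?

6 + 6 + 5 + 1 = 18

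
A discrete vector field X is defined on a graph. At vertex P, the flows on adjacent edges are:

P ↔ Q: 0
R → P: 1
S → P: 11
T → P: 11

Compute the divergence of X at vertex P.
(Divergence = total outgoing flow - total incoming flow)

Divergence = sum of outgoing flows = 0 + (-1) + (-11) + (-11) = -23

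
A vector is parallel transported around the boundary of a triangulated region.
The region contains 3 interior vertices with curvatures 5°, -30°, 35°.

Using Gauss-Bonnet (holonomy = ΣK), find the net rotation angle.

Holonomy = total enclosed curvature = 5° + (-30°) + 35° = 10°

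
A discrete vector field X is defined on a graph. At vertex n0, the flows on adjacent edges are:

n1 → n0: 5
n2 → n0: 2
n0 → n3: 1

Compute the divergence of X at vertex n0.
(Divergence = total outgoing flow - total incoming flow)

Divergence = sum of outgoing flows = (-5) + (-2) + 1 = -6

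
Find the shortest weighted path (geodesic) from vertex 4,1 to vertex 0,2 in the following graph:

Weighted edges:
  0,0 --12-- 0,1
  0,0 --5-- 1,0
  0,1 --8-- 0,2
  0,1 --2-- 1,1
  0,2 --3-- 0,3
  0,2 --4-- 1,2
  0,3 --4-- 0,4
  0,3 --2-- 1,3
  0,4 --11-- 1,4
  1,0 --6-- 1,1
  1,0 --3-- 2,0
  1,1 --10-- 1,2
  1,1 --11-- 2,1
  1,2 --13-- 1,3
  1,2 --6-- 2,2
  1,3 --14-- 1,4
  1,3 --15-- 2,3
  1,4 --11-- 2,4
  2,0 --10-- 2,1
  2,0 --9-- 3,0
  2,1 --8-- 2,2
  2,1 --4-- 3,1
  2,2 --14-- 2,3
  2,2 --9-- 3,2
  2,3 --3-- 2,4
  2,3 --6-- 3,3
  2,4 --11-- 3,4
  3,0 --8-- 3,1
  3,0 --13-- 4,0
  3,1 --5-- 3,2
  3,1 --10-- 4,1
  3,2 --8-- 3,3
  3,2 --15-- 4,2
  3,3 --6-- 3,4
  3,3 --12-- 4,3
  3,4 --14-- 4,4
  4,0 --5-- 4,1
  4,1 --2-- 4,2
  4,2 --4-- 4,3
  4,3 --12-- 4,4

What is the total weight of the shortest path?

Shortest path: 4,1 → 3,1 → 2,1 → 2,2 → 1,2 → 0,2, total weight = 32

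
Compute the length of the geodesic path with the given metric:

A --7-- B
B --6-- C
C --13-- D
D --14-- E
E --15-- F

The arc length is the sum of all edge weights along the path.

Arc length = 7 + 6 + 13 + 14 + 15 = 55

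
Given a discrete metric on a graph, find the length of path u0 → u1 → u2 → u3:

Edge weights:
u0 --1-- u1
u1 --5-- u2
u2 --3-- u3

Arc length = 1 + 5 + 3 = 9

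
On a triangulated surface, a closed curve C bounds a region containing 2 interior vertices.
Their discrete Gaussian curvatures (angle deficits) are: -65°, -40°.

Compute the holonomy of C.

Holonomy = total enclosed curvature = (-65°) + (-40°) = -105°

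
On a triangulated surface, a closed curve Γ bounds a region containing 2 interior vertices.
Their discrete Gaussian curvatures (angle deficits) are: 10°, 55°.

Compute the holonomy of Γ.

Holonomy = total enclosed curvature = 10° + 55° = 65°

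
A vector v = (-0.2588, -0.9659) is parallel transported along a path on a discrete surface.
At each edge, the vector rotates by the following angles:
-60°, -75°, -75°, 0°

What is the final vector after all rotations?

Total rotation: (-60°) + (-75°) + (-75°) + 0° = -210° ≡ 150° (mod 360°). Final vector: (0.7071, 0.7071)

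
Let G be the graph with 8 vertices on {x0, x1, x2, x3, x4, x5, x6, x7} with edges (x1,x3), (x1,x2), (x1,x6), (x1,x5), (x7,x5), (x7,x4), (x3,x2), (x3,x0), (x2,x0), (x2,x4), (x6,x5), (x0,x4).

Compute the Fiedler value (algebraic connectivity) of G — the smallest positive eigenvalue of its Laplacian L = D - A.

Degrees: deg(x0) = 3, deg(x1) = 4, deg(x2) = 4, deg(x3) = 3, deg(x4) = 3, deg(x5) = 3, deg(x6) = 2, deg(x7) = 2.
L = D − A with rows/columns ordered (x0, x1, x2, x3, x4, x5, x6, x7):
  [ 3,  0, -1, -1, -1,  0,  0,  0]
  [ 0,  4, -1, -1,  0, -1, -1,  0]
  [-1, -1,  4, -1, -1,  0,  0,  0]
  [-1, -1, -1,  3,  0,  0,  0,  0]
  [-1,  0, -1,  0,  3,  0,  0, -1]
  [ 0, -1,  0,  0,  0,  3, -1, -1]
  [ 0, -1,  0,  0,  0, -1,  2,  0]
  [ 0,  0,  0,  0, -1, -1,  0,  2]
Characteristic polynomial: det(λI − L) = λ(λ − 1)(λ² − 7λ + 8)(λ − 3)(λ − 4)²(λ − 5).
Roots: λ = 0; (λ − 1) = 0 ⇒ λ = 1; (λ² − 7λ + 8) = 0 ⇒ λ = (7 ± √17)/2 ≈ 1.4384, 5.5616; (λ − 3) = 0 ⇒ λ = 3; (λ − 4) = 0 ⇒ λ = 4 (multiplicity 2); (λ − 5) = 0 ⇒ λ = 5.
(Check: the roots sum (with multiplicity) to 24, matching trace L = Σdeg = 2·12 = 24.)
Laplacian eigenvalues: [0.0, 1.0, 1.4384, 3.0, 4.0, 4.0, 5.0, 5.5616]. Algebraic connectivity (smallest non-zero eigenvalue) = 1.0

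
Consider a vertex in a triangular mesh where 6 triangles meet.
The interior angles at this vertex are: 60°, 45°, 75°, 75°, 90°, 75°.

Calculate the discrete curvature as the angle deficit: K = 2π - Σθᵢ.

Sum of angles = 420°. K = 360° - 420° = -60° = -π/3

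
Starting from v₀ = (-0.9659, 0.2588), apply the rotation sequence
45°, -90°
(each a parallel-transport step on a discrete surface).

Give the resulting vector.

Total rotation: 45° + (-90°) = -45°. Final vector: (-0.5000, 0.8660)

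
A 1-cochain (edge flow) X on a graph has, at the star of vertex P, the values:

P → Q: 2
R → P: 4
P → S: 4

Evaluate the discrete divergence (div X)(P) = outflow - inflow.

Divergence = sum of outgoing flows = 2 + (-4) + 4 = 2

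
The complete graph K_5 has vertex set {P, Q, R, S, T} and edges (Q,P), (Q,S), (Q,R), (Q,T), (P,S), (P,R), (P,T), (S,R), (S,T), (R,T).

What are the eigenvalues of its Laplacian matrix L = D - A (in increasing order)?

For the complete graph K_n, L = nI − J (J = all-ones matrix). J has eigenvalues n (once, eigenvector 𝟙) and 0 (multiplicity n−1), so L has eigenvalues 0 (once) and n (multiplicity n−1). Here n = 5: eigenvalue 0 once and 5 with multiplicity 4.
Laplacian eigenvalues (increasing order): [0.0, 5.0, 5.0, 5.0, 5.0]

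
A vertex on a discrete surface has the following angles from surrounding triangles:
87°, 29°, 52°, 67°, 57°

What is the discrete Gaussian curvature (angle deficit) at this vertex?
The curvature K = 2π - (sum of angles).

Sum of angles = 292°. K = 360° - 292° = 68° = 17π/45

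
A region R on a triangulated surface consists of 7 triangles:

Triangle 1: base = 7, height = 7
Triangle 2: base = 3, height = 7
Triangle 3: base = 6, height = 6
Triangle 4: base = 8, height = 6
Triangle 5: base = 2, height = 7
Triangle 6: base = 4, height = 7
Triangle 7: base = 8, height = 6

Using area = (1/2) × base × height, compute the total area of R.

(1/2)×7×7 + (1/2)×3×7 + (1/2)×6×6 + (1/2)×8×6 + (1/2)×2×7 + (1/2)×4×7 + (1/2)×8×6 = 122.0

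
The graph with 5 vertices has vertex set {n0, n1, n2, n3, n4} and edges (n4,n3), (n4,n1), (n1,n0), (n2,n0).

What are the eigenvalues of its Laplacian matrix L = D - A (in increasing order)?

Degrees: deg(n0) = 2, deg(n1) = 2, deg(n2) = 1, deg(n3) = 1, deg(n4) = 2.
L = D − A with rows/columns ordered (n0, n1, n2, n3, n4):
  [ 2, -1, -1,  0,  0]
  [-1,  2,  0,  0, -1]
  [-1,  0,  1,  0,  0]
  [ 0,  0,  0,  1, -1]
  [ 0, -1,  0, -1,  2]
Characteristic polynomial: det(λI − L) = λ(λ² − 3λ + 1)(λ² − 5λ + 5).
Roots: λ = 0; (λ² − 3λ + 1) = 0 ⇒ λ = (3 ± √5)/2 ≈ 0.382, 2.618; (λ² − 5λ + 5) = 0 ⇒ λ = (5 ± √5)/2 ≈ 1.382, 3.618.
(Check: the roots sum (with multiplicity) to 8, matching trace L = Σdeg = 2·4 = 8.)
Laplacian eigenvalues (increasing order): [0.0, 0.382, 1.382, 2.618, 3.618]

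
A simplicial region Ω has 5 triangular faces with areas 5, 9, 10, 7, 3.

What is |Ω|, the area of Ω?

5 + 9 + 10 + 7 + 3 = 34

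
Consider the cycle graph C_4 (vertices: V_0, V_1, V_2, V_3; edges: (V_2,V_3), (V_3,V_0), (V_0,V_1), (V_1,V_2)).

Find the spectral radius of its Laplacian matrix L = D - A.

The cycle graph C_n has Laplacian eigenvalues λ_k = 2 − 2cos(2πk/n), k = 0, 1, …, n−1. Here n = 4:
k=0: 2 − 2cos(0) = 0.0; k=1: 2 − 2cos(π/2) = 2.0; k=2: 2 − 2cos(π) = 4.0; k=3: 2 − 2cos(3π/2) = 2.0.
Laplacian eigenvalues: [0.0, 2.0, 2.0, 4.0]. Largest eigenvalue (spectral radius) = 4.0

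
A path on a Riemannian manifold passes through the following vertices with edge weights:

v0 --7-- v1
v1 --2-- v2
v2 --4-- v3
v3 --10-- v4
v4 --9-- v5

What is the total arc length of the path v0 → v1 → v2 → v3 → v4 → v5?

Arc length = 7 + 2 + 4 + 10 + 9 = 32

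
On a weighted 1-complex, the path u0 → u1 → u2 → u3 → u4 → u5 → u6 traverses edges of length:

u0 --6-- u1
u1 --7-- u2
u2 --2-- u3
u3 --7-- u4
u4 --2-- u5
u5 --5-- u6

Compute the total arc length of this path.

Arc length = 6 + 7 + 2 + 7 + 2 + 5 = 29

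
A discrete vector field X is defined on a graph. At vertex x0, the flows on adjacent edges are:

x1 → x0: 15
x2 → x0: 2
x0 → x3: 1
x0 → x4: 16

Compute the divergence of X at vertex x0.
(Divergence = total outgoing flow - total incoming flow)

Divergence = sum of outgoing flows = (-15) + (-2) + 1 + 16 = 0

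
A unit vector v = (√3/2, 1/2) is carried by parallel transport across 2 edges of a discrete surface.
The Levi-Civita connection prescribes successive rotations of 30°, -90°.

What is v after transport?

Total rotation: 30° + (-90°) = -60°. Final vector: (0.8660, -0.5000)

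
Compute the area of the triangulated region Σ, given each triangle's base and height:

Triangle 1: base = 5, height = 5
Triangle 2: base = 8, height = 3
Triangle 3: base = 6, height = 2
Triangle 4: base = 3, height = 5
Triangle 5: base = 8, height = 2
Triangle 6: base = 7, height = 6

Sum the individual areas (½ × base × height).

(1/2)×5×5 + (1/2)×8×3 + (1/2)×6×2 + (1/2)×3×5 + (1/2)×8×2 + (1/2)×7×6 = 67.0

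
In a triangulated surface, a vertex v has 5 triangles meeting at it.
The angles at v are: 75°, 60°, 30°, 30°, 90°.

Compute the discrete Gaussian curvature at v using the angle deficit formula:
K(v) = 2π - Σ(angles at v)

Sum of angles = 285°. K = 360° - 285° = 75°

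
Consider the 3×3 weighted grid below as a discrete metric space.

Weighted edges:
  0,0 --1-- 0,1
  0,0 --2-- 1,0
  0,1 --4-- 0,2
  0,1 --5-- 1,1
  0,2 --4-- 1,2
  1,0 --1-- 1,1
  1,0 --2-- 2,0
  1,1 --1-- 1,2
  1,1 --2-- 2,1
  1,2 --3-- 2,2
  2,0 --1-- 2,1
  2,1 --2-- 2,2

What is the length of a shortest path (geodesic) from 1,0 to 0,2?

Shortest path: 1,0 → 1,1 → 1,2 → 0,2, total weight = 6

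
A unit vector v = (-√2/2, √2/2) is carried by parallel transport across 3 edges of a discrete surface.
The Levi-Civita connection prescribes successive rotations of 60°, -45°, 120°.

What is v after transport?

Total rotation: 60° + (-45°) + 120° = 135°. Final vector: (0, -1)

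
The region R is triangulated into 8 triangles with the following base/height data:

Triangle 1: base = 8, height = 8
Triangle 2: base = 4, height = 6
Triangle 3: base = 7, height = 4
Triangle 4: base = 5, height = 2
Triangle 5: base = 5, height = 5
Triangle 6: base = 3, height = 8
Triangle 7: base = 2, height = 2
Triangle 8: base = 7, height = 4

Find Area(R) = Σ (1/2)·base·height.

(1/2)×8×8 + (1/2)×4×6 + (1/2)×7×4 + (1/2)×5×2 + (1/2)×5×5 + (1/2)×3×8 + (1/2)×2×2 + (1/2)×7×4 = 103.5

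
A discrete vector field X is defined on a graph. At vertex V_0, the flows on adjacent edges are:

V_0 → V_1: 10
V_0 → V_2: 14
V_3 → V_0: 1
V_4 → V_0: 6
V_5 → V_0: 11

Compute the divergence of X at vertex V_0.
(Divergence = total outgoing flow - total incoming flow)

Divergence = sum of outgoing flows = 10 + 14 + (-1) + (-6) + (-11) = 6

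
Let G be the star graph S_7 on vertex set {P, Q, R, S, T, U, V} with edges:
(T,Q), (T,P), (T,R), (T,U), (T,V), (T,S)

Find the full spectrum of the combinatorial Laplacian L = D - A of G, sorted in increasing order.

The star S_7 is the complete bipartite graph K_{1,6} (one hub of degree 6, 6 leaves of degree 1). The Laplacian spectrum of K_{p,q} is 0, p (multiplicity q−1), q (multiplicity p−1), p+q. With p = 1, q = 6: 0 once, 1 with multiplicity 5, and 7 once. (Check: trace L = sum of degrees = 12 = 5·1 + 7.)
Laplacian eigenvalues (increasing order): [0.0, 1.0, 1.0, 1.0, 1.0, 1.0, 7.0]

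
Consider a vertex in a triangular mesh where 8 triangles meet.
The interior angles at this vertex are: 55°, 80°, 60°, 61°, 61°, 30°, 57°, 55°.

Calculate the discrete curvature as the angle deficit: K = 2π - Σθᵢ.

Sum of angles = 459°. K = 360° - 459° = -99° = -11π/20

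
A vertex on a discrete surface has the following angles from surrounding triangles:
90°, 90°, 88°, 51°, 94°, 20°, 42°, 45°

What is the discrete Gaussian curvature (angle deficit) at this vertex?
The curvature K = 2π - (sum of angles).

Sum of angles = 520°. K = 360° - 520° = -160° = -8π/9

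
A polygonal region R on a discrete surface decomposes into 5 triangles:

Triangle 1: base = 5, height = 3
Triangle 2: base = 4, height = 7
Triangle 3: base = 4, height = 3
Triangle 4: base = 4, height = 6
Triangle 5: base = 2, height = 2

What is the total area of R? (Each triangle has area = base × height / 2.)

(1/2)×5×3 + (1/2)×4×7 + (1/2)×4×3 + (1/2)×4×6 + (1/2)×2×2 = 41.5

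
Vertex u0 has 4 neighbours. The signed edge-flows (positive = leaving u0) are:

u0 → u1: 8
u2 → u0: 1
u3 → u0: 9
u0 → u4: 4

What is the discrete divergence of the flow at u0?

Divergence = sum of outgoing flows = 8 + (-1) + (-9) + 4 = 2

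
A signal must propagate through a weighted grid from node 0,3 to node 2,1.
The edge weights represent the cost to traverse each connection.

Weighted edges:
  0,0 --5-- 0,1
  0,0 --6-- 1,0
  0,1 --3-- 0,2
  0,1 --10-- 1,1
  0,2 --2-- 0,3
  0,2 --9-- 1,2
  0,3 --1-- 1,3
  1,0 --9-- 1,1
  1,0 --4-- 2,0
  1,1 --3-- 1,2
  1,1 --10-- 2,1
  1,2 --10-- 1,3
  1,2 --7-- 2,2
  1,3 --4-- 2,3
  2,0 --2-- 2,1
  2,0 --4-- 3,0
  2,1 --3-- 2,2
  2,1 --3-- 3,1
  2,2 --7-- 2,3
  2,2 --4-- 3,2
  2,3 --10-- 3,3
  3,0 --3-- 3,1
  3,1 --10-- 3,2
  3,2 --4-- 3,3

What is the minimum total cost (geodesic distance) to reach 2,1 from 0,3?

Shortest path: 0,3 → 1,3 → 2,3 → 2,2 → 2,1, total weight = 15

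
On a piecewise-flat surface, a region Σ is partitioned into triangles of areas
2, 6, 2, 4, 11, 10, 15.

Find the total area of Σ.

2 + 6 + 2 + 4 + 11 + 10 + 15 = 50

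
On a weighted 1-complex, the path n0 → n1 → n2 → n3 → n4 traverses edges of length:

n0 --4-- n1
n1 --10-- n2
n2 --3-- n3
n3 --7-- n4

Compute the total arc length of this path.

Arc length = 4 + 10 + 3 + 7 = 24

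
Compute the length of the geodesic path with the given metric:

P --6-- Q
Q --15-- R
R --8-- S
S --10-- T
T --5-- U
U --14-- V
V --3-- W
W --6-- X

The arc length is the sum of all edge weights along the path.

Arc length = 6 + 15 + 8 + 10 + 5 + 14 + 3 + 6 = 67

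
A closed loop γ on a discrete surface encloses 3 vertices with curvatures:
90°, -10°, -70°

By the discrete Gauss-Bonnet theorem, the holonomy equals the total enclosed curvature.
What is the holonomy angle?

Holonomy = total enclosed curvature = 90° + (-10°) + (-70°) = 10°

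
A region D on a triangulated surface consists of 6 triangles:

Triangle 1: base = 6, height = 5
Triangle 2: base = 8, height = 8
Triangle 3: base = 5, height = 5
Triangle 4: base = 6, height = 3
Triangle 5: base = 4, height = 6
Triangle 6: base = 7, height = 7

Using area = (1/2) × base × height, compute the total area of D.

(1/2)×6×5 + (1/2)×8×8 + (1/2)×5×5 + (1/2)×6×3 + (1/2)×4×6 + (1/2)×7×7 = 105.0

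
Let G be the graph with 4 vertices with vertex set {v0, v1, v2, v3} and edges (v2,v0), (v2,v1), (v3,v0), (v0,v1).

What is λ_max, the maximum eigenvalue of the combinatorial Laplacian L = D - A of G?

Degrees: deg(v0) = 3, deg(v1) = 2, deg(v2) = 2, deg(v3) = 1.
L = D − A with rows/columns ordered (v0, v1, v2, v3):
  [ 3, -1, -1, -1]
  [-1,  2, -1,  0]
  [-1, -1,  2,  0]
  [-1,  0,  0,  1]
Characteristic polynomial: det(λI − L) = λ(λ − 1)(λ − 3)(λ − 4).
Roots: λ = 0; (λ − 1) = 0 ⇒ λ = 1; (λ − 3) = 0 ⇒ λ = 3; (λ − 4) = 0 ⇒ λ = 4.
(Check: the roots sum (with multiplicity) to 8, matching trace L = Σdeg = 2·4 = 8.)
Laplacian eigenvalues: [0.0, 1.0, 3.0, 4.0]. Largest eigenvalue (spectral radius) = 4.0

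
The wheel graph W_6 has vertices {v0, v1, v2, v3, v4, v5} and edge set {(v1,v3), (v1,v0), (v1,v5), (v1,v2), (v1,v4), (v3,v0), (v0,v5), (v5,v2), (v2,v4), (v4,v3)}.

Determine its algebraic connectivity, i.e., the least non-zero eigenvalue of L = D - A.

The wheel W_6 is the join K_1 ∨ C_5 (a hub joined to every vertex of a cycle of length 5). For a join G ∨ H (G on p vertices, H on q vertices) the Laplacian spectrum is 0, p+q, the eigenvalues of L(G) other than one 0 each shifted by +q, and the eigenvalues of L(H) other than one 0 each shifted by +p. With G = K_1 (p = 1, nothing left after dropping its 0) and H = C_5 (q = 5, eigenvalues 2 − 2cos(2πk/5), k = 0, …, 4; drop k = 0), the spectrum of W_6 is 0, 6, and 1 + (2 − 2cos(2πk/5)) = 3 − 2cos(2πk/5) for k = 1, …, 4:
k=1: 3 − 2cos(2π/5) = 2.382; k=2: 3 − 2cos(4π/5) = 4.618; k=3: 3 − 2cos(6π/5) = 4.618; k=4: 3 − 2cos(8π/5) = 2.382.
Laplacian eigenvalues: [0.0, 2.382, 2.382, 4.618, 4.618, 6.0]. Algebraic connectivity (smallest non-zero eigenvalue) = 2.382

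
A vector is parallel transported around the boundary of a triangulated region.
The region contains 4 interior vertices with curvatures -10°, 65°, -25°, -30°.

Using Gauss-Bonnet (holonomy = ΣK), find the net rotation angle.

Holonomy = total enclosed curvature = (-10°) + 65° + (-25°) + (-30°) = 0°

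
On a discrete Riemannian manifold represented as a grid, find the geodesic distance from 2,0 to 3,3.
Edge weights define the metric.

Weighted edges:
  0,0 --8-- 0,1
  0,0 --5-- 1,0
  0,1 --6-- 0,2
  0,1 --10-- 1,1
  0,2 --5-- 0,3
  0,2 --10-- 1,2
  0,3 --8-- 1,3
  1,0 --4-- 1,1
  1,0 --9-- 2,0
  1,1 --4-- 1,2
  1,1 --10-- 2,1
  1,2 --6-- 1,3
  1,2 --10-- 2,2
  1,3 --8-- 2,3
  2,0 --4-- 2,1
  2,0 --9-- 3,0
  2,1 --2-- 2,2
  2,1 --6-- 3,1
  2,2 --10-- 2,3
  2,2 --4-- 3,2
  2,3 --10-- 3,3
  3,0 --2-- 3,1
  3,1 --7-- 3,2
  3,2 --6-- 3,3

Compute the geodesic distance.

Shortest path: 2,0 → 2,1 → 2,2 → 3,2 → 3,3, total weight = 16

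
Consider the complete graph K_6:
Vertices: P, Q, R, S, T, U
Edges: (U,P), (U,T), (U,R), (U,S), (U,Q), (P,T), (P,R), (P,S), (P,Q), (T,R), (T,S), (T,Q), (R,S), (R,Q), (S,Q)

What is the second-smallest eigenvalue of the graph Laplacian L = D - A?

For the complete graph K_n, L = nI − J (J = all-ones matrix). J has eigenvalues n (once, eigenvector 𝟙) and 0 (multiplicity n−1), so L has eigenvalues 0 (once) and n (multiplicity n−1). Here n = 6: eigenvalue 0 once and 6 with multiplicity 5.
Laplacian eigenvalues: [0.0, 6.0, 6.0, 6.0, 6.0, 6.0]. Algebraic connectivity (smallest non-zero eigenvalue) = 6.0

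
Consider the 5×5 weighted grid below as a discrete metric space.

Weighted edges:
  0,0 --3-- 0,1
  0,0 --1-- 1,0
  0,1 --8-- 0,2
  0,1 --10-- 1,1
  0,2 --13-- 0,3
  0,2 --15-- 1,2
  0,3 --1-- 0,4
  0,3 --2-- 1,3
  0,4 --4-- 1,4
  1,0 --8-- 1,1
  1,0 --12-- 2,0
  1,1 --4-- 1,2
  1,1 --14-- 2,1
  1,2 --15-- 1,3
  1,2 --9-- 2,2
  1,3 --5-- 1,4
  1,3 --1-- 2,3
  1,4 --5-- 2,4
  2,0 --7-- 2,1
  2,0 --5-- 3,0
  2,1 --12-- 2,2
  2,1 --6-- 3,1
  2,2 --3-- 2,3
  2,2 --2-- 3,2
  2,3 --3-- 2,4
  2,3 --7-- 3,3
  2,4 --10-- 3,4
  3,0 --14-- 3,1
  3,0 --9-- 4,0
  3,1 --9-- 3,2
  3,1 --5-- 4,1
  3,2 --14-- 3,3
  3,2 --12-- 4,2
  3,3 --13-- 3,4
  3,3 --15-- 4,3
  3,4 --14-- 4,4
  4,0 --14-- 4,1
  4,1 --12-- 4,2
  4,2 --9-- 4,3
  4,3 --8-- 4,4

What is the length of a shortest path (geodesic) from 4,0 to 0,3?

Shortest path: 4,0 → 4,1 → 3,1 → 3,2 → 2,2 → 2,3 → 1,3 → 0,3, total weight = 36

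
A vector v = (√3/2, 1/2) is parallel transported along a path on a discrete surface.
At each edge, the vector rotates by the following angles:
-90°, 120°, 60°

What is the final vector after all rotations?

Total rotation: (-90°) + 120° + 60° = 90°. Final vector: (-0.5000, 0.8660)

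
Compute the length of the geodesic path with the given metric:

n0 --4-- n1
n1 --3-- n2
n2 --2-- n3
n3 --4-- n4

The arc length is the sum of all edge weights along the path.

Arc length = 4 + 3 + 2 + 4 = 13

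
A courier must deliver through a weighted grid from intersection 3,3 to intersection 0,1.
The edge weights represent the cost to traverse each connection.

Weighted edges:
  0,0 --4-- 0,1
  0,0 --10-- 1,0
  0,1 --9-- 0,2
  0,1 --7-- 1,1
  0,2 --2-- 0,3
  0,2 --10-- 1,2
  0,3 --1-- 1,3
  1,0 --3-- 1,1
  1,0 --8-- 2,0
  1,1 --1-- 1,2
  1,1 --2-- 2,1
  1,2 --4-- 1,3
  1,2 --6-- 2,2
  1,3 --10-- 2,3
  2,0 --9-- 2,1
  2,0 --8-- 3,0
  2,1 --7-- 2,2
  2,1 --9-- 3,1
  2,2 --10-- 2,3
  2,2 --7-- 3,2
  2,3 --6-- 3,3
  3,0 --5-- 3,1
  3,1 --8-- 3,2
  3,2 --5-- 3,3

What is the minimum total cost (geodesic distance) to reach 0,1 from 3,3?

Shortest path: 3,3 → 3,2 → 2,2 → 1,2 → 1,1 → 0,1, total weight = 26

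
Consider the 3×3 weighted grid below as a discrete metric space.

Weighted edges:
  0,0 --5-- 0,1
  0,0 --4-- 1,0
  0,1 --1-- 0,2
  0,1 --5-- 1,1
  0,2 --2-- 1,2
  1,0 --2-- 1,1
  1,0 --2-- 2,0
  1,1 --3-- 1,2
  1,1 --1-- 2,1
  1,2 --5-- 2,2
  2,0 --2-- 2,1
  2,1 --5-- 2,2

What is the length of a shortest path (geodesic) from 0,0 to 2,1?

Shortest path: 0,0 → 1,0 → 1,1 → 2,1, total weight = 7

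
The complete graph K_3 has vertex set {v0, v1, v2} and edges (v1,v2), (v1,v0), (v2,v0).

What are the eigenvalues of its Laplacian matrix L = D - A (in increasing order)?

For the complete graph K_n, L = nI − J (J = all-ones matrix). J has eigenvalues n (once, eigenvector 𝟙) and 0 (multiplicity n−1), so L has eigenvalues 0 (once) and n (multiplicity n−1). Here n = 3: eigenvalue 0 once and 3 with multiplicity 2.
Laplacian eigenvalues (increasing order): [0.0, 3.0, 3.0]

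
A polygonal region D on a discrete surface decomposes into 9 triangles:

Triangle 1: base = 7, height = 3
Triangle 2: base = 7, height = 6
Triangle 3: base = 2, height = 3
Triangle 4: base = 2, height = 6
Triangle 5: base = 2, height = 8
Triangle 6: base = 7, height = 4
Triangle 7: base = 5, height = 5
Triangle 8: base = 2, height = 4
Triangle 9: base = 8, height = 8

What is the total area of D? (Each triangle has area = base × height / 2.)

(1/2)×7×3 + (1/2)×7×6 + (1/2)×2×3 + (1/2)×2×6 + (1/2)×2×8 + (1/2)×7×4 + (1/2)×5×5 + (1/2)×2×4 + (1/2)×8×8 = 111.0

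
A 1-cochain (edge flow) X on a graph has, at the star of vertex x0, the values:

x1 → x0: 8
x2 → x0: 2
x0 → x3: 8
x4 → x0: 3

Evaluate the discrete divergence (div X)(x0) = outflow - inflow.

Divergence = sum of outgoing flows = (-8) + (-2) + 8 + (-3) = -5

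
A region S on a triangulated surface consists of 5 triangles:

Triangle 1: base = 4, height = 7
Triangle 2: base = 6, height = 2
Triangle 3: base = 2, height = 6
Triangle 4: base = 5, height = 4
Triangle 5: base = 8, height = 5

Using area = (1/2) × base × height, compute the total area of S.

(1/2)×4×7 + (1/2)×6×2 + (1/2)×2×6 + (1/2)×5×4 + (1/2)×8×5 = 56.0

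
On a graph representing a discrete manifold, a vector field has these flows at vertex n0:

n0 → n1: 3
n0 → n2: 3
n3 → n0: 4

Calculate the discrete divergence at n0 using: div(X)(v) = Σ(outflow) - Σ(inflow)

Divergence = sum of outgoing flows = 3 + 3 + (-4) = 2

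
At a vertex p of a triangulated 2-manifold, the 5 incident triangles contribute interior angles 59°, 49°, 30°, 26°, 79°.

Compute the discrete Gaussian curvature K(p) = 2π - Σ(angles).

Sum of angles = 243°. K = 360° - 243° = 117° = 13π/20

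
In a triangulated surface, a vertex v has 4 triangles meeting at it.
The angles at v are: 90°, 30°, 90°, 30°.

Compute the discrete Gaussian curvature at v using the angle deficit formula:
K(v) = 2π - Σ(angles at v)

Sum of angles = 240°. K = 360° - 240° = 120° = 2π/3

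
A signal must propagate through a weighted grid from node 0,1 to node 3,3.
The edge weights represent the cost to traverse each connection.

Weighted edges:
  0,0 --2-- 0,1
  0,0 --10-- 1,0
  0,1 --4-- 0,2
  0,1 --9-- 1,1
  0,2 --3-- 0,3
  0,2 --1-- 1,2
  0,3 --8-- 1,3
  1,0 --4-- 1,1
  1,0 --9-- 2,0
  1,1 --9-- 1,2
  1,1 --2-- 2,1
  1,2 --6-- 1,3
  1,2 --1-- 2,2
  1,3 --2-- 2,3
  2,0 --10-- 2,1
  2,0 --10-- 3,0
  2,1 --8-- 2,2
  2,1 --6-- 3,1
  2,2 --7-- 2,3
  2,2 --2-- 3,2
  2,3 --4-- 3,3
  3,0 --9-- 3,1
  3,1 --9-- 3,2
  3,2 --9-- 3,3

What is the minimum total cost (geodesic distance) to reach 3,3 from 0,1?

Shortest path: 0,1 → 0,2 → 1,2 → 2,2 → 3,2 → 3,3, total weight = 17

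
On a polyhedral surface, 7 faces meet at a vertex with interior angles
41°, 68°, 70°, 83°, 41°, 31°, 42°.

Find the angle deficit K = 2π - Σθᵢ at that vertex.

Sum of angles = 376°. K = 360° - 376° = -16° = -4π/45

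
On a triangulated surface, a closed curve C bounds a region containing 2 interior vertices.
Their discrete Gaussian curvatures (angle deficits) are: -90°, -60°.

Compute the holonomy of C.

Holonomy = total enclosed curvature = (-90°) + (-60°) = -150°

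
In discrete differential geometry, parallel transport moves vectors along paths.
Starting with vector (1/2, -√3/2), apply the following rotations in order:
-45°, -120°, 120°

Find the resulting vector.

Total rotation: (-45°) + (-120°) + 120° = -45°. Final vector: (-0.2588, -0.9659)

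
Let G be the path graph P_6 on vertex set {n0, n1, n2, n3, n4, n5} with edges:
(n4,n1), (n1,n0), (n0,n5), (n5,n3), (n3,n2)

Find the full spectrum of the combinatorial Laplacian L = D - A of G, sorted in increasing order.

The path graph P_n has Laplacian eigenvalues λ_k = 2 − 2cos(kπ/n), k = 0, 1, …, n−1. Here n = 6:
k=0: 2 − 2cos(0) = 0.0; k=1: 2 − 2cos(π/6) = 0.2679; k=2: 2 − 2cos(π/3) = 1.0; k=3: 2 − 2cos(π/2) = 2.0; k=4: 2 − 2cos(2π/3) = 3.0; k=5: 2 − 2cos(5π/6) = 3.7321.
Laplacian eigenvalues (increasing order): [0.0, 0.2679, 1.0, 2.0, 3.0, 3.7321]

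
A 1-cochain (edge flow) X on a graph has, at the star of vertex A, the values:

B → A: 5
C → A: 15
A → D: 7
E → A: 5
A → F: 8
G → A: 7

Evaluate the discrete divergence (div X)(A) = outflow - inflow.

Divergence = sum of outgoing flows = (-5) + (-15) + 7 + (-5) + 8 + (-7) = -17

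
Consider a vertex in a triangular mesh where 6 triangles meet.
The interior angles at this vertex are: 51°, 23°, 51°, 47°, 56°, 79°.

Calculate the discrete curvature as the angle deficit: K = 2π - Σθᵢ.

Sum of angles = 307°. K = 360° - 307° = 53° = 53π/180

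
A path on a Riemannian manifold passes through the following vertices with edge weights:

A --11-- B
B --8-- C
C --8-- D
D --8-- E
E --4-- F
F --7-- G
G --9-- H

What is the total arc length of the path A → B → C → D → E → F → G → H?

Arc length = 11 + 8 + 8 + 8 + 4 + 7 + 9 = 55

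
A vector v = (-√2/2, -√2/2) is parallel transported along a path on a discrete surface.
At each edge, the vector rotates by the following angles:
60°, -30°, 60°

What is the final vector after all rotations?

Total rotation: 60° + (-30°) + 60° = 90°. Final vector: (0.7071, -0.7071)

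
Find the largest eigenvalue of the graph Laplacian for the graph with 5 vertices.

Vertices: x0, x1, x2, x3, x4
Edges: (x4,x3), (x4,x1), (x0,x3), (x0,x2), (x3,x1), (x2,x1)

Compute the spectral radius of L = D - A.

Degrees: deg(x0) = 2, deg(x1) = 3, deg(x2) = 2, deg(x3) = 3, deg(x4) = 2.
L = D − A with rows/columns ordered (x0, x1, x2, x3, x4):
  [ 2,  0, -1, -1,  0]
  [ 0,  3, -1, -1, -1]
  [-1, -1,  2,  0,  0]
  [-1, -1,  0,  3, -1]
  [ 0, -1,  0, -1,  2]
Characteristic polynomial: det(λI − L) = λ(λ² − 5λ + 5)(λ² − 7λ + 11).
Roots: λ = 0; (λ² − 5λ + 5) = 0 ⇒ λ = (5 ± √5)/2 ≈ 1.382, 3.618; (λ² − 7λ + 11) = 0 ⇒ λ = (7 ± √5)/2 ≈ 2.382, 4.618.
(Check: the roots sum (with multiplicity) to 12, matching trace L = Σdeg = 2·6 = 12.)
Laplacian eigenvalues: [0.0, 1.382, 2.382, 3.618, 4.618]. Largest eigenvalue (spectral radius) = 4.618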